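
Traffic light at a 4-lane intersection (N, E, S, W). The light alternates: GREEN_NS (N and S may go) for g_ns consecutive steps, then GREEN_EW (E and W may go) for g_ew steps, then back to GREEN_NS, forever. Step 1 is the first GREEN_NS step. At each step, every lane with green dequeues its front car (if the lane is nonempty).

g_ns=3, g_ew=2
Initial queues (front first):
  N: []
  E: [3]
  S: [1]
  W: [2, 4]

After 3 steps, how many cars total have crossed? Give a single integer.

Answer: 1

Derivation:
Step 1 [NS]: N:empty,E:wait,S:car1-GO,W:wait | queues: N=0 E=1 S=0 W=2
Step 2 [NS]: N:empty,E:wait,S:empty,W:wait | queues: N=0 E=1 S=0 W=2
Step 3 [NS]: N:empty,E:wait,S:empty,W:wait | queues: N=0 E=1 S=0 W=2
Cars crossed by step 3: 1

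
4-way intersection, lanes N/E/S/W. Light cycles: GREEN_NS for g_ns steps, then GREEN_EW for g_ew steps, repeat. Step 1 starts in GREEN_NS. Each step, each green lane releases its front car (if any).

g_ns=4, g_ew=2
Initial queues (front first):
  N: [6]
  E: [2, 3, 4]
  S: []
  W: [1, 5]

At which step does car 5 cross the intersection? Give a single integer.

Step 1 [NS]: N:car6-GO,E:wait,S:empty,W:wait | queues: N=0 E=3 S=0 W=2
Step 2 [NS]: N:empty,E:wait,S:empty,W:wait | queues: N=0 E=3 S=0 W=2
Step 3 [NS]: N:empty,E:wait,S:empty,W:wait | queues: N=0 E=3 S=0 W=2
Step 4 [NS]: N:empty,E:wait,S:empty,W:wait | queues: N=0 E=3 S=0 W=2
Step 5 [EW]: N:wait,E:car2-GO,S:wait,W:car1-GO | queues: N=0 E=2 S=0 W=1
Step 6 [EW]: N:wait,E:car3-GO,S:wait,W:car5-GO | queues: N=0 E=1 S=0 W=0
Step 7 [NS]: N:empty,E:wait,S:empty,W:wait | queues: N=0 E=1 S=0 W=0
Step 8 [NS]: N:empty,E:wait,S:empty,W:wait | queues: N=0 E=1 S=0 W=0
Step 9 [NS]: N:empty,E:wait,S:empty,W:wait | queues: N=0 E=1 S=0 W=0
Step 10 [NS]: N:empty,E:wait,S:empty,W:wait | queues: N=0 E=1 S=0 W=0
Step 11 [EW]: N:wait,E:car4-GO,S:wait,W:empty | queues: N=0 E=0 S=0 W=0
Car 5 crosses at step 6

6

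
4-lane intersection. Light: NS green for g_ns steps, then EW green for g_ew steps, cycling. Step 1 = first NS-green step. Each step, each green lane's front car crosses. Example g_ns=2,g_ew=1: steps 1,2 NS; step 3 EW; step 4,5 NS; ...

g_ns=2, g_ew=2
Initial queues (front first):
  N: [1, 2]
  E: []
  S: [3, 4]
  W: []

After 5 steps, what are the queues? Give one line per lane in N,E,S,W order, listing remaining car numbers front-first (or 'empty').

Step 1 [NS]: N:car1-GO,E:wait,S:car3-GO,W:wait | queues: N=1 E=0 S=1 W=0
Step 2 [NS]: N:car2-GO,E:wait,S:car4-GO,W:wait | queues: N=0 E=0 S=0 W=0

N: empty
E: empty
S: empty
W: empty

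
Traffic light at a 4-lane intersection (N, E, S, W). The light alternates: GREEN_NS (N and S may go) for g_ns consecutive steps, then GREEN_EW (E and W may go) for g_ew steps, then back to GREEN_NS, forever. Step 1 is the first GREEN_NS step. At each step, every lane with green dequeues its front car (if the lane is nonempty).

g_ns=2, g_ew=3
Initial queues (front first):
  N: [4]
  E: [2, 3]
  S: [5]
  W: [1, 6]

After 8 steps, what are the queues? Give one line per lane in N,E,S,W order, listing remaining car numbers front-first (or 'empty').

Step 1 [NS]: N:car4-GO,E:wait,S:car5-GO,W:wait | queues: N=0 E=2 S=0 W=2
Step 2 [NS]: N:empty,E:wait,S:empty,W:wait | queues: N=0 E=2 S=0 W=2
Step 3 [EW]: N:wait,E:car2-GO,S:wait,W:car1-GO | queues: N=0 E=1 S=0 W=1
Step 4 [EW]: N:wait,E:car3-GO,S:wait,W:car6-GO | queues: N=0 E=0 S=0 W=0

N: empty
E: empty
S: empty
W: empty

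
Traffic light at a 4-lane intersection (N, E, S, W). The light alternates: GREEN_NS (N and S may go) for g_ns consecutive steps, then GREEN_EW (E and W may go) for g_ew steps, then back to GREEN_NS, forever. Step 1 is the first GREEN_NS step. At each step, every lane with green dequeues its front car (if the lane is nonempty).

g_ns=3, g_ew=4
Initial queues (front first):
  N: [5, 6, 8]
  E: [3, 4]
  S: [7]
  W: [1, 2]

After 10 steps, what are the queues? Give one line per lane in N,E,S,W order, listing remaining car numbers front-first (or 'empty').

Step 1 [NS]: N:car5-GO,E:wait,S:car7-GO,W:wait | queues: N=2 E=2 S=0 W=2
Step 2 [NS]: N:car6-GO,E:wait,S:empty,W:wait | queues: N=1 E=2 S=0 W=2
Step 3 [NS]: N:car8-GO,E:wait,S:empty,W:wait | queues: N=0 E=2 S=0 W=2
Step 4 [EW]: N:wait,E:car3-GO,S:wait,W:car1-GO | queues: N=0 E=1 S=0 W=1
Step 5 [EW]: N:wait,E:car4-GO,S:wait,W:car2-GO | queues: N=0 E=0 S=0 W=0

N: empty
E: empty
S: empty
W: empty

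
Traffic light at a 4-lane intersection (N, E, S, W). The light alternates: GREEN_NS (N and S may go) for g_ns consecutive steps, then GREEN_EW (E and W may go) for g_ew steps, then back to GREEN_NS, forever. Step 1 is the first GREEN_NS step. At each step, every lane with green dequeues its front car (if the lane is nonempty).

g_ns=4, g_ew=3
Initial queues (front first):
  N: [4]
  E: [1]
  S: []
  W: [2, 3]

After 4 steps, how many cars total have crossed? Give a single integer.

Step 1 [NS]: N:car4-GO,E:wait,S:empty,W:wait | queues: N=0 E=1 S=0 W=2
Step 2 [NS]: N:empty,E:wait,S:empty,W:wait | queues: N=0 E=1 S=0 W=2
Step 3 [NS]: N:empty,E:wait,S:empty,W:wait | queues: N=0 E=1 S=0 W=2
Step 4 [NS]: N:empty,E:wait,S:empty,W:wait | queues: N=0 E=1 S=0 W=2
Cars crossed by step 4: 1

Answer: 1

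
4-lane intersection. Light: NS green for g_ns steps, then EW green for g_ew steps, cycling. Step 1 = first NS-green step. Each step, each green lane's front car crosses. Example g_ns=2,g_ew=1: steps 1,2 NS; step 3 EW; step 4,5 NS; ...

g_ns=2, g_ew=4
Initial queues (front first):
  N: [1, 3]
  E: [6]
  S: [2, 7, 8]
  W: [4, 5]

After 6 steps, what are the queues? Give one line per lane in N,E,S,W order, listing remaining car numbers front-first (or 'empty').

Step 1 [NS]: N:car1-GO,E:wait,S:car2-GO,W:wait | queues: N=1 E=1 S=2 W=2
Step 2 [NS]: N:car3-GO,E:wait,S:car7-GO,W:wait | queues: N=0 E=1 S=1 W=2
Step 3 [EW]: N:wait,E:car6-GO,S:wait,W:car4-GO | queues: N=0 E=0 S=1 W=1
Step 4 [EW]: N:wait,E:empty,S:wait,W:car5-GO | queues: N=0 E=0 S=1 W=0
Step 5 [EW]: N:wait,E:empty,S:wait,W:empty | queues: N=0 E=0 S=1 W=0
Step 6 [EW]: N:wait,E:empty,S:wait,W:empty | queues: N=0 E=0 S=1 W=0

N: empty
E: empty
S: 8
W: empty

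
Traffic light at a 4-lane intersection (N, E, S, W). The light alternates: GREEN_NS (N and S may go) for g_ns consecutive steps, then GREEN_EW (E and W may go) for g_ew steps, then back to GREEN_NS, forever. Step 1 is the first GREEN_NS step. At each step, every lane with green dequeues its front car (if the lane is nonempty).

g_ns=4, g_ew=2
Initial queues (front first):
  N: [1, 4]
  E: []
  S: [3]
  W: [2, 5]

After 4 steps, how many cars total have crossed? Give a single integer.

Answer: 3

Derivation:
Step 1 [NS]: N:car1-GO,E:wait,S:car3-GO,W:wait | queues: N=1 E=0 S=0 W=2
Step 2 [NS]: N:car4-GO,E:wait,S:empty,W:wait | queues: N=0 E=0 S=0 W=2
Step 3 [NS]: N:empty,E:wait,S:empty,W:wait | queues: N=0 E=0 S=0 W=2
Step 4 [NS]: N:empty,E:wait,S:empty,W:wait | queues: N=0 E=0 S=0 W=2
Cars crossed by step 4: 3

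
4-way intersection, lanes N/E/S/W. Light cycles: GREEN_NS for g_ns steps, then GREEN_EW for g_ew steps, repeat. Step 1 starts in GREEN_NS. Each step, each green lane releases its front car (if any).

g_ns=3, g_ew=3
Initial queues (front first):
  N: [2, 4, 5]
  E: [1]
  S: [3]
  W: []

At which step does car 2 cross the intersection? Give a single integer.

Step 1 [NS]: N:car2-GO,E:wait,S:car3-GO,W:wait | queues: N=2 E=1 S=0 W=0
Step 2 [NS]: N:car4-GO,E:wait,S:empty,W:wait | queues: N=1 E=1 S=0 W=0
Step 3 [NS]: N:car5-GO,E:wait,S:empty,W:wait | queues: N=0 E=1 S=0 W=0
Step 4 [EW]: N:wait,E:car1-GO,S:wait,W:empty | queues: N=0 E=0 S=0 W=0
Car 2 crosses at step 1

1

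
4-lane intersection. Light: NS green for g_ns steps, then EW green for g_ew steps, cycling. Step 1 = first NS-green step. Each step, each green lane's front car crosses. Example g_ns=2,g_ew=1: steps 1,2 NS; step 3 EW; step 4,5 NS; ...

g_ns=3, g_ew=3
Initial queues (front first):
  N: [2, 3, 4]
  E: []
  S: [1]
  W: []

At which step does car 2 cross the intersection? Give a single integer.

Step 1 [NS]: N:car2-GO,E:wait,S:car1-GO,W:wait | queues: N=2 E=0 S=0 W=0
Step 2 [NS]: N:car3-GO,E:wait,S:empty,W:wait | queues: N=1 E=0 S=0 W=0
Step 3 [NS]: N:car4-GO,E:wait,S:empty,W:wait | queues: N=0 E=0 S=0 W=0
Car 2 crosses at step 1

1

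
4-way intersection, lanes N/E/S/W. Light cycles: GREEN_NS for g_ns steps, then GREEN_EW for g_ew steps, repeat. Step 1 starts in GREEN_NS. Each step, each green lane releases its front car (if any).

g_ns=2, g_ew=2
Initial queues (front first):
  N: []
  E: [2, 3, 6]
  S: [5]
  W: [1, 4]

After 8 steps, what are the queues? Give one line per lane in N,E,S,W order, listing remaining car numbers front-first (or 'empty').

Step 1 [NS]: N:empty,E:wait,S:car5-GO,W:wait | queues: N=0 E=3 S=0 W=2
Step 2 [NS]: N:empty,E:wait,S:empty,W:wait | queues: N=0 E=3 S=0 W=2
Step 3 [EW]: N:wait,E:car2-GO,S:wait,W:car1-GO | queues: N=0 E=2 S=0 W=1
Step 4 [EW]: N:wait,E:car3-GO,S:wait,W:car4-GO | queues: N=0 E=1 S=0 W=0
Step 5 [NS]: N:empty,E:wait,S:empty,W:wait | queues: N=0 E=1 S=0 W=0
Step 6 [NS]: N:empty,E:wait,S:empty,W:wait | queues: N=0 E=1 S=0 W=0
Step 7 [EW]: N:wait,E:car6-GO,S:wait,W:empty | queues: N=0 E=0 S=0 W=0

N: empty
E: empty
S: empty
W: empty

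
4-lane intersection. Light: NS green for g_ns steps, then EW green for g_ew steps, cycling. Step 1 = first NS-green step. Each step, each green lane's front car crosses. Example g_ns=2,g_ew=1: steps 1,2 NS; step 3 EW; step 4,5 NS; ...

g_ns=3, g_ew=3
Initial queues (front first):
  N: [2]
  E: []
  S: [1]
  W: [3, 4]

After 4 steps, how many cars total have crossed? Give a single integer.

Answer: 3

Derivation:
Step 1 [NS]: N:car2-GO,E:wait,S:car1-GO,W:wait | queues: N=0 E=0 S=0 W=2
Step 2 [NS]: N:empty,E:wait,S:empty,W:wait | queues: N=0 E=0 S=0 W=2
Step 3 [NS]: N:empty,E:wait,S:empty,W:wait | queues: N=0 E=0 S=0 W=2
Step 4 [EW]: N:wait,E:empty,S:wait,W:car3-GO | queues: N=0 E=0 S=0 W=1
Cars crossed by step 4: 3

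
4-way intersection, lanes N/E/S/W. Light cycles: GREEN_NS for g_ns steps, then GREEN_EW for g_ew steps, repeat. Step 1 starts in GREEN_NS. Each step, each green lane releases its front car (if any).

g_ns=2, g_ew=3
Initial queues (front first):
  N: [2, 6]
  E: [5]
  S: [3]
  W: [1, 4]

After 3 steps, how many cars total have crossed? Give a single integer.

Answer: 5

Derivation:
Step 1 [NS]: N:car2-GO,E:wait,S:car3-GO,W:wait | queues: N=1 E=1 S=0 W=2
Step 2 [NS]: N:car6-GO,E:wait,S:empty,W:wait | queues: N=0 E=1 S=0 W=2
Step 3 [EW]: N:wait,E:car5-GO,S:wait,W:car1-GO | queues: N=0 E=0 S=0 W=1
Cars crossed by step 3: 5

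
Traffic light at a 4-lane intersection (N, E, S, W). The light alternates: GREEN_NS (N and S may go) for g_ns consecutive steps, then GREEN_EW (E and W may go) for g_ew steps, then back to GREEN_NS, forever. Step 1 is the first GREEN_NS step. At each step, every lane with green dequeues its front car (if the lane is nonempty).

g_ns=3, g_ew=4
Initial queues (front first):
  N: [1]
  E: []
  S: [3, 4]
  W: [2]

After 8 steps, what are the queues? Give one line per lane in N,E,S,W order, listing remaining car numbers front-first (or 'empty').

Step 1 [NS]: N:car1-GO,E:wait,S:car3-GO,W:wait | queues: N=0 E=0 S=1 W=1
Step 2 [NS]: N:empty,E:wait,S:car4-GO,W:wait | queues: N=0 E=0 S=0 W=1
Step 3 [NS]: N:empty,E:wait,S:empty,W:wait | queues: N=0 E=0 S=0 W=1
Step 4 [EW]: N:wait,E:empty,S:wait,W:car2-GO | queues: N=0 E=0 S=0 W=0

N: empty
E: empty
S: empty
W: empty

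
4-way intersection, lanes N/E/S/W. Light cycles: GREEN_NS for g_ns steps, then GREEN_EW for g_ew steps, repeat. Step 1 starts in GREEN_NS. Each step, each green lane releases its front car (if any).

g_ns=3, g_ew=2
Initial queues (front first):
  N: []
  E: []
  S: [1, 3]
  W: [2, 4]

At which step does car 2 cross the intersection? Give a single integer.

Step 1 [NS]: N:empty,E:wait,S:car1-GO,W:wait | queues: N=0 E=0 S=1 W=2
Step 2 [NS]: N:empty,E:wait,S:car3-GO,W:wait | queues: N=0 E=0 S=0 W=2
Step 3 [NS]: N:empty,E:wait,S:empty,W:wait | queues: N=0 E=0 S=0 W=2
Step 4 [EW]: N:wait,E:empty,S:wait,W:car2-GO | queues: N=0 E=0 S=0 W=1
Step 5 [EW]: N:wait,E:empty,S:wait,W:car4-GO | queues: N=0 E=0 S=0 W=0
Car 2 crosses at step 4

4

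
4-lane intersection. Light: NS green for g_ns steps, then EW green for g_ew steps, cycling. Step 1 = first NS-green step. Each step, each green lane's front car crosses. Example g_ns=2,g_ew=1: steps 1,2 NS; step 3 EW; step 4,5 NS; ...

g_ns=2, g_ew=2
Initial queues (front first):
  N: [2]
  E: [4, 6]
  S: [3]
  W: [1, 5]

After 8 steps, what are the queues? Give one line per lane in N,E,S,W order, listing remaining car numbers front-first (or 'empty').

Step 1 [NS]: N:car2-GO,E:wait,S:car3-GO,W:wait | queues: N=0 E=2 S=0 W=2
Step 2 [NS]: N:empty,E:wait,S:empty,W:wait | queues: N=0 E=2 S=0 W=2
Step 3 [EW]: N:wait,E:car4-GO,S:wait,W:car1-GO | queues: N=0 E=1 S=0 W=1
Step 4 [EW]: N:wait,E:car6-GO,S:wait,W:car5-GO | queues: N=0 E=0 S=0 W=0

N: empty
E: empty
S: empty
W: empty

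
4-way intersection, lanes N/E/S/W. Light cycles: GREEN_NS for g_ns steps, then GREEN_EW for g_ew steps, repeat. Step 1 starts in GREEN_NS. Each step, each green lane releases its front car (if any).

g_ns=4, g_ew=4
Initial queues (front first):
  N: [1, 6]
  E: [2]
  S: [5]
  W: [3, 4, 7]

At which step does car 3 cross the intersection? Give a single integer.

Step 1 [NS]: N:car1-GO,E:wait,S:car5-GO,W:wait | queues: N=1 E=1 S=0 W=3
Step 2 [NS]: N:car6-GO,E:wait,S:empty,W:wait | queues: N=0 E=1 S=0 W=3
Step 3 [NS]: N:empty,E:wait,S:empty,W:wait | queues: N=0 E=1 S=0 W=3
Step 4 [NS]: N:empty,E:wait,S:empty,W:wait | queues: N=0 E=1 S=0 W=3
Step 5 [EW]: N:wait,E:car2-GO,S:wait,W:car3-GO | queues: N=0 E=0 S=0 W=2
Step 6 [EW]: N:wait,E:empty,S:wait,W:car4-GO | queues: N=0 E=0 S=0 W=1
Step 7 [EW]: N:wait,E:empty,S:wait,W:car7-GO | queues: N=0 E=0 S=0 W=0
Car 3 crosses at step 5

5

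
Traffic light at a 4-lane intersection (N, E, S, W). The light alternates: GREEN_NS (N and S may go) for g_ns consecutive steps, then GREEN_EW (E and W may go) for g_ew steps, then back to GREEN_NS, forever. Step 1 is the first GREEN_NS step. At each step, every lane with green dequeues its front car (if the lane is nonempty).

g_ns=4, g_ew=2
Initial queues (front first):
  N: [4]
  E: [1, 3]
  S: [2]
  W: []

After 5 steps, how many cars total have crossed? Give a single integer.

Answer: 3

Derivation:
Step 1 [NS]: N:car4-GO,E:wait,S:car2-GO,W:wait | queues: N=0 E=2 S=0 W=0
Step 2 [NS]: N:empty,E:wait,S:empty,W:wait | queues: N=0 E=2 S=0 W=0
Step 3 [NS]: N:empty,E:wait,S:empty,W:wait | queues: N=0 E=2 S=0 W=0
Step 4 [NS]: N:empty,E:wait,S:empty,W:wait | queues: N=0 E=2 S=0 W=0
Step 5 [EW]: N:wait,E:car1-GO,S:wait,W:empty | queues: N=0 E=1 S=0 W=0
Cars crossed by step 5: 3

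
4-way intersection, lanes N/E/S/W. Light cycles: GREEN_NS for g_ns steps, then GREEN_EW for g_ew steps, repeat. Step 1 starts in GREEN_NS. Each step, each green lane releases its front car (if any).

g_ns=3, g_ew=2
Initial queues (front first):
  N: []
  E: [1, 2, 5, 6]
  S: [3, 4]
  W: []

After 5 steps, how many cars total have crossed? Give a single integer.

Answer: 4

Derivation:
Step 1 [NS]: N:empty,E:wait,S:car3-GO,W:wait | queues: N=0 E=4 S=1 W=0
Step 2 [NS]: N:empty,E:wait,S:car4-GO,W:wait | queues: N=0 E=4 S=0 W=0
Step 3 [NS]: N:empty,E:wait,S:empty,W:wait | queues: N=0 E=4 S=0 W=0
Step 4 [EW]: N:wait,E:car1-GO,S:wait,W:empty | queues: N=0 E=3 S=0 W=0
Step 5 [EW]: N:wait,E:car2-GO,S:wait,W:empty | queues: N=0 E=2 S=0 W=0
Cars crossed by step 5: 4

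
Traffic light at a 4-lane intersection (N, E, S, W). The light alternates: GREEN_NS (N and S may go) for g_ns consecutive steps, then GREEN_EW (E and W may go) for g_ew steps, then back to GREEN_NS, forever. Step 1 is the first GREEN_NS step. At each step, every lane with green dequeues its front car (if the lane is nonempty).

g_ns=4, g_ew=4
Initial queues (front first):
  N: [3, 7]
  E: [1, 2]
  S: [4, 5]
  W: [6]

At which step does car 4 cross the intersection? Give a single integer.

Step 1 [NS]: N:car3-GO,E:wait,S:car4-GO,W:wait | queues: N=1 E=2 S=1 W=1
Step 2 [NS]: N:car7-GO,E:wait,S:car5-GO,W:wait | queues: N=0 E=2 S=0 W=1
Step 3 [NS]: N:empty,E:wait,S:empty,W:wait | queues: N=0 E=2 S=0 W=1
Step 4 [NS]: N:empty,E:wait,S:empty,W:wait | queues: N=0 E=2 S=0 W=1
Step 5 [EW]: N:wait,E:car1-GO,S:wait,W:car6-GO | queues: N=0 E=1 S=0 W=0
Step 6 [EW]: N:wait,E:car2-GO,S:wait,W:empty | queues: N=0 E=0 S=0 W=0
Car 4 crosses at step 1

1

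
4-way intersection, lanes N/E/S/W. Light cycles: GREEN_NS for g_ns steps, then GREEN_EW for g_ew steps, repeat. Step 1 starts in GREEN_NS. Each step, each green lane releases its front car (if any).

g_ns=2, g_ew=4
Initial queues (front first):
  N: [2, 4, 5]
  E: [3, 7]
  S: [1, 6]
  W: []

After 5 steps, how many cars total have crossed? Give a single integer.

Answer: 6

Derivation:
Step 1 [NS]: N:car2-GO,E:wait,S:car1-GO,W:wait | queues: N=2 E=2 S=1 W=0
Step 2 [NS]: N:car4-GO,E:wait,S:car6-GO,W:wait | queues: N=1 E=2 S=0 W=0
Step 3 [EW]: N:wait,E:car3-GO,S:wait,W:empty | queues: N=1 E=1 S=0 W=0
Step 4 [EW]: N:wait,E:car7-GO,S:wait,W:empty | queues: N=1 E=0 S=0 W=0
Step 5 [EW]: N:wait,E:empty,S:wait,W:empty | queues: N=1 E=0 S=0 W=0
Cars crossed by step 5: 6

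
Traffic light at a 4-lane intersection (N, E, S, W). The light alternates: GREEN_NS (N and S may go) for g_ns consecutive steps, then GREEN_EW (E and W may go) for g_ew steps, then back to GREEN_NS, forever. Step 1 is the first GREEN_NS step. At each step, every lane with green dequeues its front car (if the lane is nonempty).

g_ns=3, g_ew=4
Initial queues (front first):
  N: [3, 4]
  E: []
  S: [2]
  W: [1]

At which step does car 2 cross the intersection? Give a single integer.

Step 1 [NS]: N:car3-GO,E:wait,S:car2-GO,W:wait | queues: N=1 E=0 S=0 W=1
Step 2 [NS]: N:car4-GO,E:wait,S:empty,W:wait | queues: N=0 E=0 S=0 W=1
Step 3 [NS]: N:empty,E:wait,S:empty,W:wait | queues: N=0 E=0 S=0 W=1
Step 4 [EW]: N:wait,E:empty,S:wait,W:car1-GO | queues: N=0 E=0 S=0 W=0
Car 2 crosses at step 1

1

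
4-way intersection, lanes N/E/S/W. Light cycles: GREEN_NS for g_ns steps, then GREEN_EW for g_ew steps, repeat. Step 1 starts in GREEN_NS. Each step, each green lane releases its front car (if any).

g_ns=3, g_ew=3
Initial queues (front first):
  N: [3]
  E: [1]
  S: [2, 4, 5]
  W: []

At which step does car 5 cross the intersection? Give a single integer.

Step 1 [NS]: N:car3-GO,E:wait,S:car2-GO,W:wait | queues: N=0 E=1 S=2 W=0
Step 2 [NS]: N:empty,E:wait,S:car4-GO,W:wait | queues: N=0 E=1 S=1 W=0
Step 3 [NS]: N:empty,E:wait,S:car5-GO,W:wait | queues: N=0 E=1 S=0 W=0
Step 4 [EW]: N:wait,E:car1-GO,S:wait,W:empty | queues: N=0 E=0 S=0 W=0
Car 5 crosses at step 3

3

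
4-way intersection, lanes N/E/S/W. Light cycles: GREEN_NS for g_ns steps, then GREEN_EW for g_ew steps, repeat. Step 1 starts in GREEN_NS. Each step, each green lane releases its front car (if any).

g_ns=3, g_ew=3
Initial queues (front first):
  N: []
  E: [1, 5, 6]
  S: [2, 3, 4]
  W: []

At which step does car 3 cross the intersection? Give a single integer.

Step 1 [NS]: N:empty,E:wait,S:car2-GO,W:wait | queues: N=0 E=3 S=2 W=0
Step 2 [NS]: N:empty,E:wait,S:car3-GO,W:wait | queues: N=0 E=3 S=1 W=0
Step 3 [NS]: N:empty,E:wait,S:car4-GO,W:wait | queues: N=0 E=3 S=0 W=0
Step 4 [EW]: N:wait,E:car1-GO,S:wait,W:empty | queues: N=0 E=2 S=0 W=0
Step 5 [EW]: N:wait,E:car5-GO,S:wait,W:empty | queues: N=0 E=1 S=0 W=0
Step 6 [EW]: N:wait,E:car6-GO,S:wait,W:empty | queues: N=0 E=0 S=0 W=0
Car 3 crosses at step 2

2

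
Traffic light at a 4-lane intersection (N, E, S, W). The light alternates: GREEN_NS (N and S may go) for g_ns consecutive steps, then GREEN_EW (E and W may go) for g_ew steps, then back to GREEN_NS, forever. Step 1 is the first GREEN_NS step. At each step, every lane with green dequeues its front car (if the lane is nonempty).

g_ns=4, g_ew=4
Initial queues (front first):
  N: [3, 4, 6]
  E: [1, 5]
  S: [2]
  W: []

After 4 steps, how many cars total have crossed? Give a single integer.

Answer: 4

Derivation:
Step 1 [NS]: N:car3-GO,E:wait,S:car2-GO,W:wait | queues: N=2 E=2 S=0 W=0
Step 2 [NS]: N:car4-GO,E:wait,S:empty,W:wait | queues: N=1 E=2 S=0 W=0
Step 3 [NS]: N:car6-GO,E:wait,S:empty,W:wait | queues: N=0 E=2 S=0 W=0
Step 4 [NS]: N:empty,E:wait,S:empty,W:wait | queues: N=0 E=2 S=0 W=0
Cars crossed by step 4: 4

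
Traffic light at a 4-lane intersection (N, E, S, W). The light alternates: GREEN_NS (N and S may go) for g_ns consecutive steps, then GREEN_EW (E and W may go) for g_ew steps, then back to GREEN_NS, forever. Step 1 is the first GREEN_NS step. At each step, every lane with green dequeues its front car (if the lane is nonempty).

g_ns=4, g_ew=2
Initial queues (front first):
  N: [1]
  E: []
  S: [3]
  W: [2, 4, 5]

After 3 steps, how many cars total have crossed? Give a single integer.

Answer: 2

Derivation:
Step 1 [NS]: N:car1-GO,E:wait,S:car3-GO,W:wait | queues: N=0 E=0 S=0 W=3
Step 2 [NS]: N:empty,E:wait,S:empty,W:wait | queues: N=0 E=0 S=0 W=3
Step 3 [NS]: N:empty,E:wait,S:empty,W:wait | queues: N=0 E=0 S=0 W=3
Cars crossed by step 3: 2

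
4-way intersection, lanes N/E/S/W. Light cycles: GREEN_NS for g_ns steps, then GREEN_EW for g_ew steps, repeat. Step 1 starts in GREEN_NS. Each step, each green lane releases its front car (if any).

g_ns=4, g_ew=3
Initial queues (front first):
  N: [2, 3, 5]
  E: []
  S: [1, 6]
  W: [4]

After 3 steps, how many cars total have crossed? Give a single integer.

Answer: 5

Derivation:
Step 1 [NS]: N:car2-GO,E:wait,S:car1-GO,W:wait | queues: N=2 E=0 S=1 W=1
Step 2 [NS]: N:car3-GO,E:wait,S:car6-GO,W:wait | queues: N=1 E=0 S=0 W=1
Step 3 [NS]: N:car5-GO,E:wait,S:empty,W:wait | queues: N=0 E=0 S=0 W=1
Cars crossed by step 3: 5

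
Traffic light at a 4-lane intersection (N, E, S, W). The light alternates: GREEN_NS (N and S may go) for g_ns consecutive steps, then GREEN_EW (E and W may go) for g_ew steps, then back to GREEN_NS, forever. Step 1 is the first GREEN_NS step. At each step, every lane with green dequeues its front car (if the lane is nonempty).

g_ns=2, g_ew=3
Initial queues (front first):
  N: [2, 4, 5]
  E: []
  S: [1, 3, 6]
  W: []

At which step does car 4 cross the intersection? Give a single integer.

Step 1 [NS]: N:car2-GO,E:wait,S:car1-GO,W:wait | queues: N=2 E=0 S=2 W=0
Step 2 [NS]: N:car4-GO,E:wait,S:car3-GO,W:wait | queues: N=1 E=0 S=1 W=0
Step 3 [EW]: N:wait,E:empty,S:wait,W:empty | queues: N=1 E=0 S=1 W=0
Step 4 [EW]: N:wait,E:empty,S:wait,W:empty | queues: N=1 E=0 S=1 W=0
Step 5 [EW]: N:wait,E:empty,S:wait,W:empty | queues: N=1 E=0 S=1 W=0
Step 6 [NS]: N:car5-GO,E:wait,S:car6-GO,W:wait | queues: N=0 E=0 S=0 W=0
Car 4 crosses at step 2

2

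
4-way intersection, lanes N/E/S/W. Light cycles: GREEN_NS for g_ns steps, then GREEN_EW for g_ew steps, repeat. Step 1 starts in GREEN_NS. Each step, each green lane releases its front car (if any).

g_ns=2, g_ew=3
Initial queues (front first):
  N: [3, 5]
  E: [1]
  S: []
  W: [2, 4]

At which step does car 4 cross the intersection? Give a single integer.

Step 1 [NS]: N:car3-GO,E:wait,S:empty,W:wait | queues: N=1 E=1 S=0 W=2
Step 2 [NS]: N:car5-GO,E:wait,S:empty,W:wait | queues: N=0 E=1 S=0 W=2
Step 3 [EW]: N:wait,E:car1-GO,S:wait,W:car2-GO | queues: N=0 E=0 S=0 W=1
Step 4 [EW]: N:wait,E:empty,S:wait,W:car4-GO | queues: N=0 E=0 S=0 W=0
Car 4 crosses at step 4

4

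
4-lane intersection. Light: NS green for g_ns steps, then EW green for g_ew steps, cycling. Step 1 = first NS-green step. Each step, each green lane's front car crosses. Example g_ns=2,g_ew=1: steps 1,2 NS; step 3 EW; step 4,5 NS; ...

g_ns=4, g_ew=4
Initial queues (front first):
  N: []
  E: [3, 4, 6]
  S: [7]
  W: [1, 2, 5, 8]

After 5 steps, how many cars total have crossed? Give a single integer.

Answer: 3

Derivation:
Step 1 [NS]: N:empty,E:wait,S:car7-GO,W:wait | queues: N=0 E=3 S=0 W=4
Step 2 [NS]: N:empty,E:wait,S:empty,W:wait | queues: N=0 E=3 S=0 W=4
Step 3 [NS]: N:empty,E:wait,S:empty,W:wait | queues: N=0 E=3 S=0 W=4
Step 4 [NS]: N:empty,E:wait,S:empty,W:wait | queues: N=0 E=3 S=0 W=4
Step 5 [EW]: N:wait,E:car3-GO,S:wait,W:car1-GO | queues: N=0 E=2 S=0 W=3
Cars crossed by step 5: 3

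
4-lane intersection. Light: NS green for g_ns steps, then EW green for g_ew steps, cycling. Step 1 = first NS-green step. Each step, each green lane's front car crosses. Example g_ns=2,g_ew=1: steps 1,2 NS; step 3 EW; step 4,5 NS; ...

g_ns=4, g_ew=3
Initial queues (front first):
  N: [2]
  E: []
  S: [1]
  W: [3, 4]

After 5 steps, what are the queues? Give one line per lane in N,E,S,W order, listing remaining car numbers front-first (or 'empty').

Step 1 [NS]: N:car2-GO,E:wait,S:car1-GO,W:wait | queues: N=0 E=0 S=0 W=2
Step 2 [NS]: N:empty,E:wait,S:empty,W:wait | queues: N=0 E=0 S=0 W=2
Step 3 [NS]: N:empty,E:wait,S:empty,W:wait | queues: N=0 E=0 S=0 W=2
Step 4 [NS]: N:empty,E:wait,S:empty,W:wait | queues: N=0 E=0 S=0 W=2
Step 5 [EW]: N:wait,E:empty,S:wait,W:car3-GO | queues: N=0 E=0 S=0 W=1

N: empty
E: empty
S: empty
W: 4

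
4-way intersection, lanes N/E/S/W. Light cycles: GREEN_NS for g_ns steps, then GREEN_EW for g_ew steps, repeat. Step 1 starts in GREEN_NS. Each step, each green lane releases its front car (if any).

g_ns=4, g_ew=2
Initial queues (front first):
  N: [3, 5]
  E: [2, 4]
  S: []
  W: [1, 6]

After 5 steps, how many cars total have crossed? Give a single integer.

Step 1 [NS]: N:car3-GO,E:wait,S:empty,W:wait | queues: N=1 E=2 S=0 W=2
Step 2 [NS]: N:car5-GO,E:wait,S:empty,W:wait | queues: N=0 E=2 S=0 W=2
Step 3 [NS]: N:empty,E:wait,S:empty,W:wait | queues: N=0 E=2 S=0 W=2
Step 4 [NS]: N:empty,E:wait,S:empty,W:wait | queues: N=0 E=2 S=0 W=2
Step 5 [EW]: N:wait,E:car2-GO,S:wait,W:car1-GO | queues: N=0 E=1 S=0 W=1
Cars crossed by step 5: 4

Answer: 4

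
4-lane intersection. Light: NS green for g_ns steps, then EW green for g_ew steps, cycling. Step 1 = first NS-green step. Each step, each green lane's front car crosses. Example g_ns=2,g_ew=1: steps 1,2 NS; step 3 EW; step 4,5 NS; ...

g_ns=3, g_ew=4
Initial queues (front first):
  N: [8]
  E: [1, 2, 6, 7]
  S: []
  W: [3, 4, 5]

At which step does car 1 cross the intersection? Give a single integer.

Step 1 [NS]: N:car8-GO,E:wait,S:empty,W:wait | queues: N=0 E=4 S=0 W=3
Step 2 [NS]: N:empty,E:wait,S:empty,W:wait | queues: N=0 E=4 S=0 W=3
Step 3 [NS]: N:empty,E:wait,S:empty,W:wait | queues: N=0 E=4 S=0 W=3
Step 4 [EW]: N:wait,E:car1-GO,S:wait,W:car3-GO | queues: N=0 E=3 S=0 W=2
Step 5 [EW]: N:wait,E:car2-GO,S:wait,W:car4-GO | queues: N=0 E=2 S=0 W=1
Step 6 [EW]: N:wait,E:car6-GO,S:wait,W:car5-GO | queues: N=0 E=1 S=0 W=0
Step 7 [EW]: N:wait,E:car7-GO,S:wait,W:empty | queues: N=0 E=0 S=0 W=0
Car 1 crosses at step 4

4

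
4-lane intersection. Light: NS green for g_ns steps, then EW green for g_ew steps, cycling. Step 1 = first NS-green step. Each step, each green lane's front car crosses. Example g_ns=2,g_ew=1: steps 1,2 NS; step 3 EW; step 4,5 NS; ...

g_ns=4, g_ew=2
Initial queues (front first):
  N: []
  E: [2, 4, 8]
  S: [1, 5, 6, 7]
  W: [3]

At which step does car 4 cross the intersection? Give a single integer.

Step 1 [NS]: N:empty,E:wait,S:car1-GO,W:wait | queues: N=0 E=3 S=3 W=1
Step 2 [NS]: N:empty,E:wait,S:car5-GO,W:wait | queues: N=0 E=3 S=2 W=1
Step 3 [NS]: N:empty,E:wait,S:car6-GO,W:wait | queues: N=0 E=3 S=1 W=1
Step 4 [NS]: N:empty,E:wait,S:car7-GO,W:wait | queues: N=0 E=3 S=0 W=1
Step 5 [EW]: N:wait,E:car2-GO,S:wait,W:car3-GO | queues: N=0 E=2 S=0 W=0
Step 6 [EW]: N:wait,E:car4-GO,S:wait,W:empty | queues: N=0 E=1 S=0 W=0
Step 7 [NS]: N:empty,E:wait,S:empty,W:wait | queues: N=0 E=1 S=0 W=0
Step 8 [NS]: N:empty,E:wait,S:empty,W:wait | queues: N=0 E=1 S=0 W=0
Step 9 [NS]: N:empty,E:wait,S:empty,W:wait | queues: N=0 E=1 S=0 W=0
Step 10 [NS]: N:empty,E:wait,S:empty,W:wait | queues: N=0 E=1 S=0 W=0
Step 11 [EW]: N:wait,E:car8-GO,S:wait,W:empty | queues: N=0 E=0 S=0 W=0
Car 4 crosses at step 6

6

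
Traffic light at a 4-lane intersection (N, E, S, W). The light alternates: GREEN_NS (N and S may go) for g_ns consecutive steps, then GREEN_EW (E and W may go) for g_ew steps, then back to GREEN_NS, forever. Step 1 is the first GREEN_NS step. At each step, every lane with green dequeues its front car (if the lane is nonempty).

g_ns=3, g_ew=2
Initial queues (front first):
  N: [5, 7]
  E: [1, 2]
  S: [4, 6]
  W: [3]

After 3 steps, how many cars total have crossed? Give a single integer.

Answer: 4

Derivation:
Step 1 [NS]: N:car5-GO,E:wait,S:car4-GO,W:wait | queues: N=1 E=2 S=1 W=1
Step 2 [NS]: N:car7-GO,E:wait,S:car6-GO,W:wait | queues: N=0 E=2 S=0 W=1
Step 3 [NS]: N:empty,E:wait,S:empty,W:wait | queues: N=0 E=2 S=0 W=1
Cars crossed by step 3: 4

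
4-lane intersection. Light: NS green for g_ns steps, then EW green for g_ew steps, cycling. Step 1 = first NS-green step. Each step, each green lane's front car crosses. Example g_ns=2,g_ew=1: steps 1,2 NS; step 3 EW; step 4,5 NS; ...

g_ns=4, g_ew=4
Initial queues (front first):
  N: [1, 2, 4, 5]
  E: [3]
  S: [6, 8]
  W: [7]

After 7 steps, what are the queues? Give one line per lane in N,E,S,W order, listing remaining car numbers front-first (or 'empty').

Step 1 [NS]: N:car1-GO,E:wait,S:car6-GO,W:wait | queues: N=3 E=1 S=1 W=1
Step 2 [NS]: N:car2-GO,E:wait,S:car8-GO,W:wait | queues: N=2 E=1 S=0 W=1
Step 3 [NS]: N:car4-GO,E:wait,S:empty,W:wait | queues: N=1 E=1 S=0 W=1
Step 4 [NS]: N:car5-GO,E:wait,S:empty,W:wait | queues: N=0 E=1 S=0 W=1
Step 5 [EW]: N:wait,E:car3-GO,S:wait,W:car7-GO | queues: N=0 E=0 S=0 W=0

N: empty
E: empty
S: empty
W: empty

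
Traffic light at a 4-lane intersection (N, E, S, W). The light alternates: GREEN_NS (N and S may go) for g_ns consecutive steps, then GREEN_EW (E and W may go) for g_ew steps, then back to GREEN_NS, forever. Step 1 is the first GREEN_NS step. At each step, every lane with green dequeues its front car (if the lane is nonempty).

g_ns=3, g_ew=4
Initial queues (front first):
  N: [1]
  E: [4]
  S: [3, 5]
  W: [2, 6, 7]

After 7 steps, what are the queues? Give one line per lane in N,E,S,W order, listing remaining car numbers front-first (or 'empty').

Step 1 [NS]: N:car1-GO,E:wait,S:car3-GO,W:wait | queues: N=0 E=1 S=1 W=3
Step 2 [NS]: N:empty,E:wait,S:car5-GO,W:wait | queues: N=0 E=1 S=0 W=3
Step 3 [NS]: N:empty,E:wait,S:empty,W:wait | queues: N=0 E=1 S=0 W=3
Step 4 [EW]: N:wait,E:car4-GO,S:wait,W:car2-GO | queues: N=0 E=0 S=0 W=2
Step 5 [EW]: N:wait,E:empty,S:wait,W:car6-GO | queues: N=0 E=0 S=0 W=1
Step 6 [EW]: N:wait,E:empty,S:wait,W:car7-GO | queues: N=0 E=0 S=0 W=0

N: empty
E: empty
S: empty
W: empty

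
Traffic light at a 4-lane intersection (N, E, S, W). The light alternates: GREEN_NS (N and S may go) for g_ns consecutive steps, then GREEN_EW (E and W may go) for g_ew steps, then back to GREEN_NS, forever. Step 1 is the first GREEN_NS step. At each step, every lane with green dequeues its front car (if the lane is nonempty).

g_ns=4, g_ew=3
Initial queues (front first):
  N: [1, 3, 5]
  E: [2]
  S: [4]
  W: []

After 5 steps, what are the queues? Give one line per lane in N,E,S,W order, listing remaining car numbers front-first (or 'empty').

Step 1 [NS]: N:car1-GO,E:wait,S:car4-GO,W:wait | queues: N=2 E=1 S=0 W=0
Step 2 [NS]: N:car3-GO,E:wait,S:empty,W:wait | queues: N=1 E=1 S=0 W=0
Step 3 [NS]: N:car5-GO,E:wait,S:empty,W:wait | queues: N=0 E=1 S=0 W=0
Step 4 [NS]: N:empty,E:wait,S:empty,W:wait | queues: N=0 E=1 S=0 W=0
Step 5 [EW]: N:wait,E:car2-GO,S:wait,W:empty | queues: N=0 E=0 S=0 W=0

N: empty
E: empty
S: empty
W: empty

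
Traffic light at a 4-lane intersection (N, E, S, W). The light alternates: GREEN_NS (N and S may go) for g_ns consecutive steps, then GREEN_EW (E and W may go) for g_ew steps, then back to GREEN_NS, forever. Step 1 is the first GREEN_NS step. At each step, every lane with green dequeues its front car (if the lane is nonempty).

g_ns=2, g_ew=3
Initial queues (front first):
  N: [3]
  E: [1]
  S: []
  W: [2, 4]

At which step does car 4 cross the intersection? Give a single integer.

Step 1 [NS]: N:car3-GO,E:wait,S:empty,W:wait | queues: N=0 E=1 S=0 W=2
Step 2 [NS]: N:empty,E:wait,S:empty,W:wait | queues: N=0 E=1 S=0 W=2
Step 3 [EW]: N:wait,E:car1-GO,S:wait,W:car2-GO | queues: N=0 E=0 S=0 W=1
Step 4 [EW]: N:wait,E:empty,S:wait,W:car4-GO | queues: N=0 E=0 S=0 W=0
Car 4 crosses at step 4

4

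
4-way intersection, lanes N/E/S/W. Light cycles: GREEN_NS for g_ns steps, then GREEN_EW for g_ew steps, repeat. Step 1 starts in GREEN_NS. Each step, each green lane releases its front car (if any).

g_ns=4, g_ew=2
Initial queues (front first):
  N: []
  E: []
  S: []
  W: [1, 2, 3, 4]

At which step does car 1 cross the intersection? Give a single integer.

Step 1 [NS]: N:empty,E:wait,S:empty,W:wait | queues: N=0 E=0 S=0 W=4
Step 2 [NS]: N:empty,E:wait,S:empty,W:wait | queues: N=0 E=0 S=0 W=4
Step 3 [NS]: N:empty,E:wait,S:empty,W:wait | queues: N=0 E=0 S=0 W=4
Step 4 [NS]: N:empty,E:wait,S:empty,W:wait | queues: N=0 E=0 S=0 W=4
Step 5 [EW]: N:wait,E:empty,S:wait,W:car1-GO | queues: N=0 E=0 S=0 W=3
Step 6 [EW]: N:wait,E:empty,S:wait,W:car2-GO | queues: N=0 E=0 S=0 W=2
Step 7 [NS]: N:empty,E:wait,S:empty,W:wait | queues: N=0 E=0 S=0 W=2
Step 8 [NS]: N:empty,E:wait,S:empty,W:wait | queues: N=0 E=0 S=0 W=2
Step 9 [NS]: N:empty,E:wait,S:empty,W:wait | queues: N=0 E=0 S=0 W=2
Step 10 [NS]: N:empty,E:wait,S:empty,W:wait | queues: N=0 E=0 S=0 W=2
Step 11 [EW]: N:wait,E:empty,S:wait,W:car3-GO | queues: N=0 E=0 S=0 W=1
Step 12 [EW]: N:wait,E:empty,S:wait,W:car4-GO | queues: N=0 E=0 S=0 W=0
Car 1 crosses at step 5

5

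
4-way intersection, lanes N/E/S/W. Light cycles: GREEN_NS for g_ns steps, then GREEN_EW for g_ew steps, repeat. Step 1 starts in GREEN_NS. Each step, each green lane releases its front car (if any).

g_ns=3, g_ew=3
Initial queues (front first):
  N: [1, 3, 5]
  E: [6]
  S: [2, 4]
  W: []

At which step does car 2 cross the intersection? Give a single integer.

Step 1 [NS]: N:car1-GO,E:wait,S:car2-GO,W:wait | queues: N=2 E=1 S=1 W=0
Step 2 [NS]: N:car3-GO,E:wait,S:car4-GO,W:wait | queues: N=1 E=1 S=0 W=0
Step 3 [NS]: N:car5-GO,E:wait,S:empty,W:wait | queues: N=0 E=1 S=0 W=0
Step 4 [EW]: N:wait,E:car6-GO,S:wait,W:empty | queues: N=0 E=0 S=0 W=0
Car 2 crosses at step 1

1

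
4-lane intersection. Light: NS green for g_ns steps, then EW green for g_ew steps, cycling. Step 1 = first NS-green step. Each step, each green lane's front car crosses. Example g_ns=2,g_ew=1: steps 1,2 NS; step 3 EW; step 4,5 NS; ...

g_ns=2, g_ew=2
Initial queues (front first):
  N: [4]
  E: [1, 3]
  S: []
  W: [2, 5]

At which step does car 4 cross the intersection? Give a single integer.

Step 1 [NS]: N:car4-GO,E:wait,S:empty,W:wait | queues: N=0 E=2 S=0 W=2
Step 2 [NS]: N:empty,E:wait,S:empty,W:wait | queues: N=0 E=2 S=0 W=2
Step 3 [EW]: N:wait,E:car1-GO,S:wait,W:car2-GO | queues: N=0 E=1 S=0 W=1
Step 4 [EW]: N:wait,E:car3-GO,S:wait,W:car5-GO | queues: N=0 E=0 S=0 W=0
Car 4 crosses at step 1

1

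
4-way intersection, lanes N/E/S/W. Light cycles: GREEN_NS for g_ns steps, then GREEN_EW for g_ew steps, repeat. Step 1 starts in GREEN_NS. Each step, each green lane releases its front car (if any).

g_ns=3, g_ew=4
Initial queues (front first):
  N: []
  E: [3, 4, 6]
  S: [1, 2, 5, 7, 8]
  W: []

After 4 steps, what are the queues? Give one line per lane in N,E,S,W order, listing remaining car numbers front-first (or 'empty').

Step 1 [NS]: N:empty,E:wait,S:car1-GO,W:wait | queues: N=0 E=3 S=4 W=0
Step 2 [NS]: N:empty,E:wait,S:car2-GO,W:wait | queues: N=0 E=3 S=3 W=0
Step 3 [NS]: N:empty,E:wait,S:car5-GO,W:wait | queues: N=0 E=3 S=2 W=0
Step 4 [EW]: N:wait,E:car3-GO,S:wait,W:empty | queues: N=0 E=2 S=2 W=0

N: empty
E: 4 6
S: 7 8
W: empty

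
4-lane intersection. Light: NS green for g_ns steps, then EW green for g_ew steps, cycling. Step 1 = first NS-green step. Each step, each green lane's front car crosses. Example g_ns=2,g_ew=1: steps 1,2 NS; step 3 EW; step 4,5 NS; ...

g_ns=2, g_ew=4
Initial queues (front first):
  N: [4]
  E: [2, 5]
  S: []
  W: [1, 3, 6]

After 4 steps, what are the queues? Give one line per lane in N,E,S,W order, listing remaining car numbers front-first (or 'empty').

Step 1 [NS]: N:car4-GO,E:wait,S:empty,W:wait | queues: N=0 E=2 S=0 W=3
Step 2 [NS]: N:empty,E:wait,S:empty,W:wait | queues: N=0 E=2 S=0 W=3
Step 3 [EW]: N:wait,E:car2-GO,S:wait,W:car1-GO | queues: N=0 E=1 S=0 W=2
Step 4 [EW]: N:wait,E:car5-GO,S:wait,W:car3-GO | queues: N=0 E=0 S=0 W=1

N: empty
E: empty
S: empty
W: 6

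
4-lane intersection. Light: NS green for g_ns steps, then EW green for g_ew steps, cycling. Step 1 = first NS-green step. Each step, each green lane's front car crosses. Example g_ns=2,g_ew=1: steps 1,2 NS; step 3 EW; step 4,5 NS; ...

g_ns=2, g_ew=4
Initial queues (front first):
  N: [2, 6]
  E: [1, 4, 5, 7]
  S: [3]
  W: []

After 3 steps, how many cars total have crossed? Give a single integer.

Step 1 [NS]: N:car2-GO,E:wait,S:car3-GO,W:wait | queues: N=1 E=4 S=0 W=0
Step 2 [NS]: N:car6-GO,E:wait,S:empty,W:wait | queues: N=0 E=4 S=0 W=0
Step 3 [EW]: N:wait,E:car1-GO,S:wait,W:empty | queues: N=0 E=3 S=0 W=0
Cars crossed by step 3: 4

Answer: 4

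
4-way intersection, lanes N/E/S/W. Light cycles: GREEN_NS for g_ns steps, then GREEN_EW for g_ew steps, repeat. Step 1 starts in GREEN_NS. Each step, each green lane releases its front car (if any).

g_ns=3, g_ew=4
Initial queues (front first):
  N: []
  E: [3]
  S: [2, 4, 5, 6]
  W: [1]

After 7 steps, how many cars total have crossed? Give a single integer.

Answer: 5

Derivation:
Step 1 [NS]: N:empty,E:wait,S:car2-GO,W:wait | queues: N=0 E=1 S=3 W=1
Step 2 [NS]: N:empty,E:wait,S:car4-GO,W:wait | queues: N=0 E=1 S=2 W=1
Step 3 [NS]: N:empty,E:wait,S:car5-GO,W:wait | queues: N=0 E=1 S=1 W=1
Step 4 [EW]: N:wait,E:car3-GO,S:wait,W:car1-GO | queues: N=0 E=0 S=1 W=0
Step 5 [EW]: N:wait,E:empty,S:wait,W:empty | queues: N=0 E=0 S=1 W=0
Step 6 [EW]: N:wait,E:empty,S:wait,W:empty | queues: N=0 E=0 S=1 W=0
Step 7 [EW]: N:wait,E:empty,S:wait,W:empty | queues: N=0 E=0 S=1 W=0
Cars crossed by step 7: 5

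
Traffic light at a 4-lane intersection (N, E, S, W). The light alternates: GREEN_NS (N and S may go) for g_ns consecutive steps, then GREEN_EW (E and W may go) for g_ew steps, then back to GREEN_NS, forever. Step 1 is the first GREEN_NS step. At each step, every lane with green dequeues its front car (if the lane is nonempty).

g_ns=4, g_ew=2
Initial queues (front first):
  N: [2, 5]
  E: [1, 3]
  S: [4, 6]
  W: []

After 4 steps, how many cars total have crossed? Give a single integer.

Answer: 4

Derivation:
Step 1 [NS]: N:car2-GO,E:wait,S:car4-GO,W:wait | queues: N=1 E=2 S=1 W=0
Step 2 [NS]: N:car5-GO,E:wait,S:car6-GO,W:wait | queues: N=0 E=2 S=0 W=0
Step 3 [NS]: N:empty,E:wait,S:empty,W:wait | queues: N=0 E=2 S=0 W=0
Step 4 [NS]: N:empty,E:wait,S:empty,W:wait | queues: N=0 E=2 S=0 W=0
Cars crossed by step 4: 4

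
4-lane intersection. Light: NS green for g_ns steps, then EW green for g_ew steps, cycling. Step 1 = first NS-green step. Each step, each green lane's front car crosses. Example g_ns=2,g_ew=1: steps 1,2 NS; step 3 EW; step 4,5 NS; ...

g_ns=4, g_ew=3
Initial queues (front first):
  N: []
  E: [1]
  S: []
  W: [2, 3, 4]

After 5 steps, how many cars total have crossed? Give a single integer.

Step 1 [NS]: N:empty,E:wait,S:empty,W:wait | queues: N=0 E=1 S=0 W=3
Step 2 [NS]: N:empty,E:wait,S:empty,W:wait | queues: N=0 E=1 S=0 W=3
Step 3 [NS]: N:empty,E:wait,S:empty,W:wait | queues: N=0 E=1 S=0 W=3
Step 4 [NS]: N:empty,E:wait,S:empty,W:wait | queues: N=0 E=1 S=0 W=3
Step 5 [EW]: N:wait,E:car1-GO,S:wait,W:car2-GO | queues: N=0 E=0 S=0 W=2
Cars crossed by step 5: 2

Answer: 2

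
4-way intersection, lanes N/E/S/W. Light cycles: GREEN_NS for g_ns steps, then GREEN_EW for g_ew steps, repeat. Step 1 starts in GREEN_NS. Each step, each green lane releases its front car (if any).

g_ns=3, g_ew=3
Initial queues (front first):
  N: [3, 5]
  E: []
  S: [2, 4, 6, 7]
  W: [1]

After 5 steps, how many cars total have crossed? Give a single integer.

Step 1 [NS]: N:car3-GO,E:wait,S:car2-GO,W:wait | queues: N=1 E=0 S=3 W=1
Step 2 [NS]: N:car5-GO,E:wait,S:car4-GO,W:wait | queues: N=0 E=0 S=2 W=1
Step 3 [NS]: N:empty,E:wait,S:car6-GO,W:wait | queues: N=0 E=0 S=1 W=1
Step 4 [EW]: N:wait,E:empty,S:wait,W:car1-GO | queues: N=0 E=0 S=1 W=0
Step 5 [EW]: N:wait,E:empty,S:wait,W:empty | queues: N=0 E=0 S=1 W=0
Cars crossed by step 5: 6

Answer: 6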